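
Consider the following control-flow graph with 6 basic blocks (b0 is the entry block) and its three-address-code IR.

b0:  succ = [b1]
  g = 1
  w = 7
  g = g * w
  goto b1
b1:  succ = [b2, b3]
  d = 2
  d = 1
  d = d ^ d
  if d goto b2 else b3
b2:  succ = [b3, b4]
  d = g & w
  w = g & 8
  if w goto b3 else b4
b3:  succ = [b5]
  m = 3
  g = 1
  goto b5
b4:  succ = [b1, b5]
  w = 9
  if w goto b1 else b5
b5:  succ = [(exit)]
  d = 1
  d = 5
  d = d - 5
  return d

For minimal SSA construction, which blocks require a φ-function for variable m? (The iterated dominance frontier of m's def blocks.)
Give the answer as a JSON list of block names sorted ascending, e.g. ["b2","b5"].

idom tree: b1←b0 b2←b1 b3←b1 b4←b2 b5←b1
Dom∩ at merges:
  b1: preds {b0,b4}: {b0} ∩ {b0,b1,b2,b4} = {b0}; idom=b0
  b3: preds {b1,b2}: {b0,b1} ∩ {b0,b1,b2} = {b0,b1}; idom=b1
  b5: preds {b3,b4}: {b0,b1,b3} ∩ {b0,b1,b2,b4} = {b0,b1}; idom=b1

DF derivation:
  b1←b0: walk · to b0
  b1←b4: walk b4→b2→b1 to b0
  b3←b1: walk · to b1
  b3←b2: walk b2 to b1
  b5←b3: walk b3 to b1
  b5←b4: walk b4→b2 to b1
  DF(b0)=∅
  DF(b1)={b1}
  DF(b2)={b1,b3,b5}
  DF(b3)={b5}
  DF(b4)={b1,b5}
  DF(b5)=∅

φ for m: defs {b3}
  DF⁺ = {b5}

Answer: ["b5"]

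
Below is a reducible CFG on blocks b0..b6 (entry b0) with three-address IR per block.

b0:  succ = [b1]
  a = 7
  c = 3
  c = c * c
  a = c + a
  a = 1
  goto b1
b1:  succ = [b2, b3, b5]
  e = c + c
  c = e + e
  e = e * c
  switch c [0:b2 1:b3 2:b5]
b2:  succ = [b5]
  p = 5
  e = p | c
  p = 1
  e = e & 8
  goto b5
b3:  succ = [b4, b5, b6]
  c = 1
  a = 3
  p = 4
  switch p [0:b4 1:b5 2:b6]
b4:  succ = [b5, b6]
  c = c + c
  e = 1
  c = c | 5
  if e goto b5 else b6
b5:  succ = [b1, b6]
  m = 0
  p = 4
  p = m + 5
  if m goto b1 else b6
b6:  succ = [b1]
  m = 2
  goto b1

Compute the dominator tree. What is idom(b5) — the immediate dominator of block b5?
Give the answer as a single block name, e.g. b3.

Answer: b1

Derivation:
idom tree: b1←b0 b2←b1 b3←b1 b4←b3 b5←b1 b6←b1
Dom at joins:
  b1: preds {b0,b5,b6}: {b0} ∩ {b0,b1,b5} ∩ {b0,b1,b6} = {b0}; idom=b0
  b5: preds {b1,b2,b3,b4}: {b0,b1} ∩ {b0,b1,b2} ∩ {b0,b1,b3} ∩ {b0,b1,b3,b4} = {b0,b1}; idom=b1
  b6: preds {b3,b4,b5}: {b0,b1,b3} ∩ {b0,b1,b3,b4} ∩ {b0,b1,b5} = {b0,b1}; idom=b1

idom(b5) = b1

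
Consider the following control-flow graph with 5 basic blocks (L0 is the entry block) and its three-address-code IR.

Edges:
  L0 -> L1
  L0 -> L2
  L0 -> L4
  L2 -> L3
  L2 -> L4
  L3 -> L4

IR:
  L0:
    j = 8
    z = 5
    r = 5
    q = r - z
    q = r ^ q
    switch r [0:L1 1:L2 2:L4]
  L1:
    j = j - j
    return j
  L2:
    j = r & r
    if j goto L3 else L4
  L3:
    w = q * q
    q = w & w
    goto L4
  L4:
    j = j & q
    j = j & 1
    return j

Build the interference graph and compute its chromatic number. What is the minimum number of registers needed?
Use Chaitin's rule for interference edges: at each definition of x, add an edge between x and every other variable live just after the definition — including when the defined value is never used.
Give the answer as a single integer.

def/use:
  L0 def {j,q,r,z} use ∅
  L1 def {j} use {j}
  L2 def {j} use {r}
  L3 def {q,w} use {q}
  L4 def {j} use {j,q}

Live sets:
  L0: in=∅ out={j,q,r}
  L1: in={j} out=∅
  L2: in={q,r} out={j,q}
  L3: in={j,q} out={j,q}
  L4: in={j,q} out=∅

Interfere edges:
  j: {q,r,w,z}
  q: {j,r}
  r: {j,q,z}
  w: {j}
  z: {j,r}

Colouring:
  lower bound: {j,q,r} mutually conflict ⇒ χ ≥ 3
  assign j→R0 q→R2 r→R1 w→R1 z→R2 — no edge inside a register ⇒ χ ≤ 3
  χ = 3

Answer: 3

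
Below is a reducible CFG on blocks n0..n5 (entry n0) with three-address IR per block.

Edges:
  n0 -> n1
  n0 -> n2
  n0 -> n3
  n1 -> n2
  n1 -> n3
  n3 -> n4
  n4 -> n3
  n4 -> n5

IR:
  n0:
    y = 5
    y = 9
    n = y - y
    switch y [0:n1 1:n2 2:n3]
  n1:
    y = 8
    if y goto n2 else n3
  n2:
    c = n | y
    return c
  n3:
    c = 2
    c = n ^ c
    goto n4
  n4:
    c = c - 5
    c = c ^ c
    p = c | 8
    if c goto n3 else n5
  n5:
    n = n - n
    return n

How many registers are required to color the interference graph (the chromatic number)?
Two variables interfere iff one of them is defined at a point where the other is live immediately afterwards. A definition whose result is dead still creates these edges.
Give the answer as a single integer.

def/use:
  n0: def={n,y} ue=∅
  n1: def={y} ue=∅
  n2: def={c} ue={n,y}
  n3: def={c} ue={n}
  n4: def={c,p} ue={c}
  n5: def={n} ue={n}

Live sets:
  live n0: ∅→{n,y}
  live n1: {n}→{n,y}
  live n2: {n,y}→∅
  live n3: {n}→{c,n}
  live n4: {c,n}→{n}
  live n5: {n}→∅

Interference:
  c: {n,p}
  n: {c,p,y}
  p: {c,n}
  y: {n}

Registers:
  {c,n,p} pairwise interfere (3-clique) ⇒ χ ≥ 3
  3-colouring: r0={n}  r1={c,y}  r2={p}
  χ = 3

Answer: 3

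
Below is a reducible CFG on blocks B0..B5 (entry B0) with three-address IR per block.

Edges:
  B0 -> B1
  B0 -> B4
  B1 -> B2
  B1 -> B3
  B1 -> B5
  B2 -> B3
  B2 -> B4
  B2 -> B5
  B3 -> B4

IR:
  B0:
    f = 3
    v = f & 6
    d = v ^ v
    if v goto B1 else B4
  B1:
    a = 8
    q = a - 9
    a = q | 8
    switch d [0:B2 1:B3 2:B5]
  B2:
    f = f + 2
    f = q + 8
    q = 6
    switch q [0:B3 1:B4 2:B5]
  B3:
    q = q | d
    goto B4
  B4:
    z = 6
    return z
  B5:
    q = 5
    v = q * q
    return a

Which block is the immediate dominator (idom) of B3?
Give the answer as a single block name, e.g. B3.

idom tree: B1←B0 B2←B1 B3←B1 B4←B0 B5←B1
Dom at joins:
  B3: preds {B1,B2}: {B0,B1} ∩ {B0,B1,B2} = {B0,B1}; idom=B1
  B4: preds {B0,B2,B3}: {B0} ∩ {B0,B1,B2} ∩ {B0,B1,B3} = {B0}; idom=B0
  B5: preds {B1,B2}: {B0,B1} ∩ {B0,B1,B2} = {B0,B1}; idom=B1

idom(B3) = B1

Answer: B1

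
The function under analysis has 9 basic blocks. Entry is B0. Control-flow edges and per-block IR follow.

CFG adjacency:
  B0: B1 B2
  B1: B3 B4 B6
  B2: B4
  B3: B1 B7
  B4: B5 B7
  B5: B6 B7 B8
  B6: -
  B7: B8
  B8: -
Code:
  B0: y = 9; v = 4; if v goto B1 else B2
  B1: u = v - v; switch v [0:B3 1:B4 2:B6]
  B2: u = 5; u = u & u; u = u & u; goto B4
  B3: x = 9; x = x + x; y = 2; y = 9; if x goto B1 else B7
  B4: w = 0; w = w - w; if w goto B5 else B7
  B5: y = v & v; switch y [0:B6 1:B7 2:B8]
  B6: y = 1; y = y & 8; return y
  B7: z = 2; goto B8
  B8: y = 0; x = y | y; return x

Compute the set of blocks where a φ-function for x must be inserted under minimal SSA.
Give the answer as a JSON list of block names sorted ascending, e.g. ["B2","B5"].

idom tree: B1←B0 B2←B0 B3←B1 B4←B0 B5←B4 B6←B0 B7←B0 B8←B0
Dom at joins:
  B1: preds {B0,B3}: {B0} ∩ {B0,B1,B3} = {B0}; idom=B0
  B4: preds {B1,B2}: {B0,B1} ∩ {B0,B2} = {B0}; idom=B0
  B6: preds {B1,B5}: {B0,B1} ∩ {B0,B4,B5} = {B0}; idom=B0
  B7: preds {B3,B4,B5}: {B0,B1,B3} ∩ {B0,B4} ∩ {B0,B4,B5} = {B0}; idom=B0
  B8: preds {B5,B7}: {B0,B4,B5} ∩ {B0,B7} = {B0}; idom=B0

Frontier:
  B1←B0: walk · to B0
  B1←B3: walk B3→B1 to B0
  B4←B1: walk B1 to B0
  B4←B2: walk B2 to B0
  B6←B1: walk B1 to B0
  B6←B5: walk B5→B4 to B0
  B7←B3: walk B3→B1 to B0
  B7←B4: walk B4 to B0
  B7←B5: walk B5→B4 to B0
  B8←B5: walk B5→B4 to B0
  B8←B7: walk B7 to B0
  B0: DF=∅
  B1: DF={B1,B4,B6,B7}
  B2: DF={B4}
  B3: DF={B1,B7}
  B4: DF={B6,B7,B8}
  B5: DF={B6,B7,B8}
  B6: DF=∅
  B7: DF={B8}
  B8: DF=∅

φ for x: defs {B3,B8}
  DF⁺ = {B1,B4,B6,B7,B8}

Answer: ["B1", "B4", "B6", "B7", "B8"]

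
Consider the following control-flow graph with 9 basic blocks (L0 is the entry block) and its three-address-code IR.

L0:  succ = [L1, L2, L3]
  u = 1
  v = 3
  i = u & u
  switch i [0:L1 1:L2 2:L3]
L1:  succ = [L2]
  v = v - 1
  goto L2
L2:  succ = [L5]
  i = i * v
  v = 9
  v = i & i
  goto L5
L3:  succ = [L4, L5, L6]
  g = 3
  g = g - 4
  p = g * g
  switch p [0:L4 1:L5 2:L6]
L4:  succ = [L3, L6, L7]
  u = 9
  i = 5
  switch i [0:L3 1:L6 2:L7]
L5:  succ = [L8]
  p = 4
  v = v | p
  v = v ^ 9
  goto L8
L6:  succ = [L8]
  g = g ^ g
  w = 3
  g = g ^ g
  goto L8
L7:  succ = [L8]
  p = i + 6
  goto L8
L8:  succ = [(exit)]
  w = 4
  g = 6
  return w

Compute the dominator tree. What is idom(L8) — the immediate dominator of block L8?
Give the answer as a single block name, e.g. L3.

Answer: L0

Derivation:
idom tree: L1←L0 L2←L0 L3←L0 L4←L3 L5←L0 L6←L3 L7←L4 L8←L0
Dom at joins:
  L2: preds {L0,L1}: {L0} ∩ {L0,L1} = {L0}; idom=L0
  L3: preds {L0,L4}: {L0} ∩ {L0,L3,L4} = {L0}; idom=L0
  L5: preds {L2,L3}: {L0,L2} ∩ {L0,L3} = {L0}; idom=L0
  L6: preds {L3,L4}: {L0,L3} ∩ {L0,L3,L4} = {L0,L3}; idom=L3
  L8: preds {L5,L6,L7}: {L0,L5} ∩ {L0,L3,L6} ∩ {L0,L3,L4,L7} = {L0}; idom=L0

idom(L8) = L0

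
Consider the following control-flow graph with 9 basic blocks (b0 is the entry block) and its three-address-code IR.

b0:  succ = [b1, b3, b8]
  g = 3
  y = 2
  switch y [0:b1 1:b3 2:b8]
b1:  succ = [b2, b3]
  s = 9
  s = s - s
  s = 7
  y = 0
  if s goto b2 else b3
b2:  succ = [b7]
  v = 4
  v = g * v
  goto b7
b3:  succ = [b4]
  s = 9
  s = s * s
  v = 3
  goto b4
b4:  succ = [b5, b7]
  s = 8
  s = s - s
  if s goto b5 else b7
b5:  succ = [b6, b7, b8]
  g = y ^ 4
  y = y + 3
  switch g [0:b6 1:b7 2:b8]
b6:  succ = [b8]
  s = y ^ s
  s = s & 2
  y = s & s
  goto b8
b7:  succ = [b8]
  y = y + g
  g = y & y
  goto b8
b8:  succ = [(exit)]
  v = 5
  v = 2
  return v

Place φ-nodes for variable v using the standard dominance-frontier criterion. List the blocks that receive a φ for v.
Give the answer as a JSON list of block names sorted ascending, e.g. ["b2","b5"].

Answer: ["b7", "b8"]

Working:
idom tree: b1←b0 b2←b1 b3←b0 b4←b3 b5←b4 b6←b5 b7←b0 b8←b0
Dom∩ at merges:
  b3: preds {b0,b1}: {b0} ∩ {b0,b1} = {b0}; idom=b0
  b7: preds {b2,b4,b5}: {b0,b1,b2} ∩ {b0,b3,b4} ∩ {b0,b3,b4,b5} = {b0}; idom=b0
  b8: preds {b0,b5,b6,b7}: {b0} ∩ {b0,b3,b4,b5} ∩ {b0,b3,b4,b5,b6} ∩ {b0,b7} = {b0}; idom=b0

Frontier:
  b3←b0: walk · to b0
  b3←b1: walk b1 to b0
  b7←b2: walk b2→b1 to b0
  b7←b4: walk b4→b3 to b0
  b7←b5: walk b5→b4→b3 to b0
  b8←b0: walk · to b0
  b8←b5: walk b5→b4→b3 to b0
  b8←b6: walk b6→b5→b4→b3 to b0
  b8←b7: walk b7 to b0
  b0: DF=∅
  b1: DF={b3,b7}
  b2: DF={b7}
  b3: DF={b7,b8}
  b4: DF={b7,b8}
  b5: DF={b7,b8}
  b6: DF={b8}
  b7: DF={b8}
  b8: DF=∅

φ for v: defs {b2,b3,b8}
  DF⁺ = {b7,b8}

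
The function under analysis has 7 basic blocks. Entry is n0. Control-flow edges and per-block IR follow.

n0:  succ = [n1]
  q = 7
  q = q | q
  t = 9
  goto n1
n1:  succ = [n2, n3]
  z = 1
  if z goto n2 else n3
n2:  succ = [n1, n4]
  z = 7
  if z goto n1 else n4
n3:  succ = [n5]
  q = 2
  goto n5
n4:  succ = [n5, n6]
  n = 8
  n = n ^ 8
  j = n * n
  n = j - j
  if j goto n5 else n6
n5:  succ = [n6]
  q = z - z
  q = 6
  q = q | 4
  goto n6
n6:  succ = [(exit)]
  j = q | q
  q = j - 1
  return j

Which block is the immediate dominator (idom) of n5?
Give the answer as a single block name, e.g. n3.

idom tree: n1←n0 n2←n1 n3←n1 n4←n2 n5←n1 n6←n1
Dom∩ at merges:
  n1: preds {n0,n2}: {n0} ∩ {n0,n1,n2} = {n0}; idom=n0
  n5: preds {n3,n4}: {n0,n1,n3} ∩ {n0,n1,n2,n4} = {n0,n1}; idom=n1
  n6: preds {n4,n5}: {n0,n1,n2,n4} ∩ {n0,n1,n5} = {n0,n1}; idom=n1

idom(n5) = n1

Answer: n1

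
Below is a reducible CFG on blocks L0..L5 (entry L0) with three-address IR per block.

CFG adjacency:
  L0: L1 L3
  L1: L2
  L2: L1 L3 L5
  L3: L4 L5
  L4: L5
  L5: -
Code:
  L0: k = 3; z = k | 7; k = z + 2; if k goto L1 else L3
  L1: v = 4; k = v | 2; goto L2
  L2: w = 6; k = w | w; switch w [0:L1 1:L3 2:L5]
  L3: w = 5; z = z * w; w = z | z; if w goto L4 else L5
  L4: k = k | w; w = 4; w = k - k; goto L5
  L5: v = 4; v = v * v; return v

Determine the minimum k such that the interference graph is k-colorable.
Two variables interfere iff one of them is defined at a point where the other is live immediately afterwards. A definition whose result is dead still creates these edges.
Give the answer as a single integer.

def/use:
  L0: {k,z} / ∅
  L1: {k,v} / ∅
  L2: {k,w} / ∅
  L3: {w,z} / {z}
  L4: {k,w} / {k,w}
  L5: {v} / ∅

Live sets:
  live L0: ∅→{k,z}
  live L1: {z}→{z}
  live L2: {z}→{k,z}
  live L3: {k,z}→{k,w}
  live L4: {k,w}→∅
  live L5: ∅→∅

Interference:
  k↔{w,z}
  v↔{z}
  w↔{k,z}
  z↔{k,v,w}

Colouring:
  clique {k,w,z} ⇒ need ≥ 3
  3-colouring: c0={z}  c1={k,v}  c2={w}
  χ = 3

Answer: 3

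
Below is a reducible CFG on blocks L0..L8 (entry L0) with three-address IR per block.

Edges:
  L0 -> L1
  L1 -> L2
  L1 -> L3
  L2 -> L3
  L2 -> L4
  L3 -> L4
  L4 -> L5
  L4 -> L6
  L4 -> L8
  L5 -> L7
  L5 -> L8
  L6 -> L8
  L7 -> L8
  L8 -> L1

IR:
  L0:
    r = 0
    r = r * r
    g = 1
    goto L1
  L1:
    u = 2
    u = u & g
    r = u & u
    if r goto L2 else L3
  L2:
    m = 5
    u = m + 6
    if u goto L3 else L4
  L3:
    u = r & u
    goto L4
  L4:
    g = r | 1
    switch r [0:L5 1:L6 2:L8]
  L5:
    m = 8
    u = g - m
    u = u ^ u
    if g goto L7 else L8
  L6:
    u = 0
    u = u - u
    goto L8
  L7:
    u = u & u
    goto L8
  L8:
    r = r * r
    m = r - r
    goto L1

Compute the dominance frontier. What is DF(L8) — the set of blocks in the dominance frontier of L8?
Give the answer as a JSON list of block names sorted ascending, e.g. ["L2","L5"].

Answer: ["L1"]

Analysis:
idom tree: L1←L0 L2←L1 L3←L1 L4←L1 L5←L4 L6←L4 L7←L5 L8←L4
Dom at joins:
  L1: preds {L0,L8}: {L0} ∩ {L0,L1,L4,L8} = {L0}; idom=L0
  L3: preds {L1,L2}: {L0,L1} ∩ {L0,L1,L2} = {L0,L1}; idom=L1
  L4: preds {L2,L3}: {L0,L1,L2} ∩ {L0,L1,L3} = {L0,L1}; idom=L1
  L8: preds {L4,L5,L6,L7}: {L0,L1,L4} ∩ {L0,L1,L4,L5} ∩ {L0,L1,L4,L6} ∩ {L0,L1,L4,L5,L7} = {L0,L1,L4}; idom=L4

DF derivation:
  L1←L0: walk · to L0
  L1←L8: walk L8→L4→L1 to L0
  L3←L1: walk · to L1
  L3←L2: walk L2 to L1
  L4←L2: walk L2 to L1
  L4←L3: walk L3 to L1
  L8←L4: walk · to L4
  L8←L5: walk L5 to L4
  L8←L6: walk L6 to L4
  L8←L7: walk L7→L5 to L4
  DF(L0)=∅
  DF(L1)={L1}
  DF(L2)={L3,L4}
  DF(L3)={L4}
  DF(L4)={L1}
  DF(L5)={L8}
  DF(L6)={L8}
  DF(L7)={L8}
  DF(L8)={L1}

DF(L8) = ["L1"]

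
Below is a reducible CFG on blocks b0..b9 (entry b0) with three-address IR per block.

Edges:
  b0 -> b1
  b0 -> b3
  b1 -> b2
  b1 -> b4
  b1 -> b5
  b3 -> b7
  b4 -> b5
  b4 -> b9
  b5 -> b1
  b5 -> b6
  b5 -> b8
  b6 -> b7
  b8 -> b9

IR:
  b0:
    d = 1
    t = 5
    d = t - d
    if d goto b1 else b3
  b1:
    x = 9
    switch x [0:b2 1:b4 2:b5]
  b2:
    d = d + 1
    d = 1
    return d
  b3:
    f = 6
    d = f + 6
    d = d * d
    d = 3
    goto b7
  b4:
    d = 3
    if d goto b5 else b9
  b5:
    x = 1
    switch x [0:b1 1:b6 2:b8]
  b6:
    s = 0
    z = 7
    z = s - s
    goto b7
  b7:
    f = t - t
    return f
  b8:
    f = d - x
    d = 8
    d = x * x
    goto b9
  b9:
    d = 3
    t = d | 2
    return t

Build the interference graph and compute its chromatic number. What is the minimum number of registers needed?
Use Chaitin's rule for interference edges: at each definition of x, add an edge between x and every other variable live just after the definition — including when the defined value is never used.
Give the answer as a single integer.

def/use:
  b0: {d,t} / ∅
  b1: {x} / ∅
  b2: {d} / {d}
  b3: {d,f} / ∅
  b4: {d} / ∅
  b5: {x} / ∅
  b6: {s,z} / ∅
  b7: {f} / {t}
  b8: {d,f} / {d,x}
  b9: {d,t} / ∅

Backward fixpoint:
  b0 li=∅ lo={d,t}
  b1 li={d,t} lo={d,t}
  b2 li={d} lo=∅
  b3 li={t} lo={t}
  b4 li={t} lo={d,t}
  b5 li={d,t} lo={d,t,x}
  b6 li={t} lo={t}
  b7 li={t} lo=∅
  b8 li={d,x} lo=∅
  b9 li=∅ lo=∅

Conflict graph:
  d — {t,x}
  f — {t,x}
  s — {t,z}
  t — {d,f,s,x,z}
  x — {d,f,t}
  z — {s,t}

Chromatic number:
  lower bound: {d,t,x} mutually conflict ⇒ χ ≥ 3
  3-colouring: c0={t}  c1={s,x}  c2={d,f,z}
  χ = 3

Answer: 3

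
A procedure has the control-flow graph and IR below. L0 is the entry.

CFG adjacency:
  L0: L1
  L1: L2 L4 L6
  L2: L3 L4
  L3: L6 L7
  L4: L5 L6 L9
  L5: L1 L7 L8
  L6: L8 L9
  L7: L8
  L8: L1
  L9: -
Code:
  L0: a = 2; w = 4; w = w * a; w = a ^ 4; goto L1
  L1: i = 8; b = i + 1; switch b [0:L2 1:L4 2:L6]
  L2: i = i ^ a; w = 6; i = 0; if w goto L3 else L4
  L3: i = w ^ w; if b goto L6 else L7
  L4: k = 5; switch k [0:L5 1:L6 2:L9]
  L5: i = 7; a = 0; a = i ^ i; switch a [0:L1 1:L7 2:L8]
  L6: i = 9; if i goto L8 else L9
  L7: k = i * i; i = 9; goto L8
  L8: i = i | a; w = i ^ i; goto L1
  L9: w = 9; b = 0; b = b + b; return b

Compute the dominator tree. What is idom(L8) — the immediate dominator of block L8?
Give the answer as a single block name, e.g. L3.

Answer: L1

Derivation:
idom tree: L1←L0 L2←L1 L3←L2 L4←L1 L5←L4 L6←L1 L7←L1 L8←L1 L9←L1
Dom∩ at merges:
  L1: preds {L0,L5,L8}: {L0} ∩ {L0,L1,L4,L5} ∩ {L0,L1,L8} = {L0}; idom=L0
  L4: preds {L1,L2}: {L0,L1} ∩ {L0,L1,L2} = {L0,L1}; idom=L1
  L6: preds {L1,L3,L4}: {L0,L1} ∩ {L0,L1,L2,L3} ∩ {L0,L1,L4} = {L0,L1}; idom=L1
  L7: preds {L3,L5}: {L0,L1,L2,L3} ∩ {L0,L1,L4,L5} = {L0,L1}; idom=L1
  L8: preds {L5,L6,L7}: {L0,L1,L4,L5} ∩ {L0,L1,L6} ∩ {L0,L1,L7} = {L0,L1}; idom=L1
  L9: preds {L4,L6}: {L0,L1,L4} ∩ {L0,L1,L6} = {L0,L1}; idom=L1

idom(L8) = L1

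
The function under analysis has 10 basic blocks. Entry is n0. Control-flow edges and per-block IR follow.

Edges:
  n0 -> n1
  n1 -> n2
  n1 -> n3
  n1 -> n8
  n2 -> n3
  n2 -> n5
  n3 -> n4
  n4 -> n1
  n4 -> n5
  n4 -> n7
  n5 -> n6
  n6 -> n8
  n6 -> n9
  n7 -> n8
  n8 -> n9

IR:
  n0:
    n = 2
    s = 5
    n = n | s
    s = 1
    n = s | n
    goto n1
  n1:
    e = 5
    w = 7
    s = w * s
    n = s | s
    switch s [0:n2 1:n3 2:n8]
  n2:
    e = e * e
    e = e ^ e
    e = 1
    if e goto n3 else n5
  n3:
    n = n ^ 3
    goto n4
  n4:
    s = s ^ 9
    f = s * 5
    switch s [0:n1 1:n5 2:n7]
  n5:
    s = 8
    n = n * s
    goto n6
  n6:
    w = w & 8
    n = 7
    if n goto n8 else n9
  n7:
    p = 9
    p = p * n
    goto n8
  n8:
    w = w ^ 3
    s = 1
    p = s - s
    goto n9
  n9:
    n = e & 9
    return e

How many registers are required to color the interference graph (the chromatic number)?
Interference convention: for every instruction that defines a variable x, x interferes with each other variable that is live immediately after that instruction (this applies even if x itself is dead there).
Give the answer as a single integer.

Per-block:
  n0: {n,s} / ∅
  n1: {e,n,s,w} / {s}
  n2: {e} / {e}
  n3: {n} / {n}
  n4: {f,s} / {s}
  n5: {n,s} / {n}
  n6: {n,w} / {w}
  n7: {p} / {n}
  n8: {p,s,w} / {w}
  n9: {n} / {e}

Backward fixpoint:
  n0: in=∅ out={s}
  n1: in={s} out={e,n,s,w}
  n2: in={e,n,s,w} out={e,n,s,w}
  n3: in={e,n,s,w} out={e,n,s,w}
  n4: in={e,n,s,w} out={e,n,s,w}
  n5: in={e,n,w} out={e,w}
  n6: in={e,w} out={e,w}
  n7: in={e,n,w} out={e,w}
  n8: in={e,w} out={e}
  n9: in={e} out=∅

Interfere edges:
  e: {f,n,p,s,w}
  f: {e,n,s,w}
  n: {e,f,p,s,w}
  p: {e,n,w}
  s: {e,f,n,w}
  w: {e,f,n,p,s}

Colouring:
  lower bound: {e,f,n,s,w} mutually conflict ⇒ χ ≥ 5
  assign e→R0 f→R3 n→R1 p→R3 s→R4 w→R2 — no edge inside a register ⇒ χ ≤ 5
  χ = 5

Answer: 5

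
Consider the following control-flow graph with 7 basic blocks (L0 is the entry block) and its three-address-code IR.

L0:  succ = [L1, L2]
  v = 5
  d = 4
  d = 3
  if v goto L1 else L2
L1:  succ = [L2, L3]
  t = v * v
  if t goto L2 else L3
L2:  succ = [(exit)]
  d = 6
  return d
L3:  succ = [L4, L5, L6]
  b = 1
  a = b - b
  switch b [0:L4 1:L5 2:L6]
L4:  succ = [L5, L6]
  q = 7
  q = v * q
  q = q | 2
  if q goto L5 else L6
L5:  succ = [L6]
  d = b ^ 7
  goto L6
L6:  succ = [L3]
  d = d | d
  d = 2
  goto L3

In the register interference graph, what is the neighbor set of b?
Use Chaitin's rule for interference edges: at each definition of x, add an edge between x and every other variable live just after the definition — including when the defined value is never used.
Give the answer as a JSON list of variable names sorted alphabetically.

Answer: ["a", "d", "q", "v"]

Derivation:
Per-block:
  L0: {d,v} / ∅
  L1: {t} / {v}
  L2: {d} / ∅
  L3: {a,b} / ∅
  L4: {q} / {v}
  L5: {d} / {b}
  L6: {d} / {d}

Liveness:
  L0: in=∅ out={d,v}
  L1: in={d,v} out={d,v}
  L2: in=∅ out=∅
  L3: in={d,v} out={b,d,v}
  L4: in={b,d,v} out={b,d,v}
  L5: in={b,v} out={d,v}
  L6: in={d,v} out={d,v}

Conflict graph:
  a↔{b,d,v}
  b↔{a,d,q,v}
  d↔{a,b,q,t,v}
  q↔{b,d,v}
  t↔{d,v}
  v↔{a,b,d,q,t}

N(b) = ["a", "d", "q", "v"]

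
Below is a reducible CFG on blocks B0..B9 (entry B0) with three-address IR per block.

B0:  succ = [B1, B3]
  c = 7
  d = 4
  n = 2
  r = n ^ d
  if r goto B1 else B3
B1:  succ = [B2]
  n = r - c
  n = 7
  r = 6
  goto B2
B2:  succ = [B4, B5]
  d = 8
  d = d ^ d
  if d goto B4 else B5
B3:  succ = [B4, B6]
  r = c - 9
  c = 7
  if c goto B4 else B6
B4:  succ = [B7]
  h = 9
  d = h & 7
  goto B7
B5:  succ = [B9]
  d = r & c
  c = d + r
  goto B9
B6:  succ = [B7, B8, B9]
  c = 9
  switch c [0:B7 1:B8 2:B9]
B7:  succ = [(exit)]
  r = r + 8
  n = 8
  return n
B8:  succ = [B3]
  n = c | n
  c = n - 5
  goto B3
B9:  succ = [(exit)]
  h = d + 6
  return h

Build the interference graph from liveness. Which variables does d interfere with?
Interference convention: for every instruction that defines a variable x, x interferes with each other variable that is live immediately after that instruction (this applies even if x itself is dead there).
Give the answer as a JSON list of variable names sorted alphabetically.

Answer: ["c", "n", "r"]

Working:
Per-block:
  B0: def={c,d,n,r} ue=∅
  B1: def={n,r} ue={c,r}
  B2: def={d} ue=∅
  B3: def={c,r} ue={c}
  B4: def={d,h} ue=∅
  B5: def={c,d} ue={c,r}
  B6: def={c} ue=∅
  B7: def={n,r} ue={r}
  B8: def={c,n} ue={c,n}
  B9: def={h} ue={d}

Liveness:
  B0 li=∅ lo={c,d,n,r}
  B1 li={c,r} lo={c,r}
  B2 li={c,r} lo={c,r}
  B3 li={c,d,n} lo={d,n,r}
  B4 li={r} lo={r}
  B5 li={c,r} lo={d}
  B6 li={d,n,r} lo={c,d,n,r}
  B7 li={r} lo=∅
  B8 li={c,d,n} lo={c,d,n}
  B9 li={d} lo=∅

Interference:
  c: {d,n,r}
  d: {c,n,r}
  h: {r}
  n: {c,d,r}
  r: {c,d,h,n}

N(d) = ["c", "n", "r"]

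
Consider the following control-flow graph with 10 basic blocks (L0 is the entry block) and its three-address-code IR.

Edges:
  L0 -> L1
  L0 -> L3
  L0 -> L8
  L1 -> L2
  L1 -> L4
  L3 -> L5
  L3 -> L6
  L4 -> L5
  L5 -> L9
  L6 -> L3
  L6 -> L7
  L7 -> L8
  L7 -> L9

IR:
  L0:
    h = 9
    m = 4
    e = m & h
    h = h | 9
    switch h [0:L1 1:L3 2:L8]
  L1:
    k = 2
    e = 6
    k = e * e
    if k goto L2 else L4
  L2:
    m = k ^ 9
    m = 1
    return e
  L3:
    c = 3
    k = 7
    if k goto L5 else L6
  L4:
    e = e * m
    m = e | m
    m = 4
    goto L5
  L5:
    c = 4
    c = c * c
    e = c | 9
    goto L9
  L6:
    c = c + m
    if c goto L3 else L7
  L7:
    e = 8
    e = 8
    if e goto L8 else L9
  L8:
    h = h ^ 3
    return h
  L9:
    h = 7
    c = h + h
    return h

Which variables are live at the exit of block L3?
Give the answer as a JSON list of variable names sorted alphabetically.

Per-block:
  L0 def {e,h,m} use ∅
  L1 def {e,k} use ∅
  L2 def {m} use {e,k}
  L3 def {c,k} use ∅
  L4 def {e,m} use {e,m}
  L5 def {c,e} use ∅
  L6 def {c} use {c,m}
  L7 def {e} use ∅
  L8 def {h} use {h}
  L9 def {c,h} use ∅

Live sets:
  L0: in=∅ out={h,m}
  L1: in={m} out={e,k,m}
  L2: in={e,k} out=∅
  L3: in={h,m} out={c,h,m}
  L4: in={e,m} out=∅
  L5: in=∅ out=∅
  L6: in={c,h,m} out={h,m}
  L7: in={h} out={h}
  L8: in={h} out=∅
  L9: in=∅ out=∅

live-out(L3) = ["c", "h", "m"]

Answer: ["c", "h", "m"]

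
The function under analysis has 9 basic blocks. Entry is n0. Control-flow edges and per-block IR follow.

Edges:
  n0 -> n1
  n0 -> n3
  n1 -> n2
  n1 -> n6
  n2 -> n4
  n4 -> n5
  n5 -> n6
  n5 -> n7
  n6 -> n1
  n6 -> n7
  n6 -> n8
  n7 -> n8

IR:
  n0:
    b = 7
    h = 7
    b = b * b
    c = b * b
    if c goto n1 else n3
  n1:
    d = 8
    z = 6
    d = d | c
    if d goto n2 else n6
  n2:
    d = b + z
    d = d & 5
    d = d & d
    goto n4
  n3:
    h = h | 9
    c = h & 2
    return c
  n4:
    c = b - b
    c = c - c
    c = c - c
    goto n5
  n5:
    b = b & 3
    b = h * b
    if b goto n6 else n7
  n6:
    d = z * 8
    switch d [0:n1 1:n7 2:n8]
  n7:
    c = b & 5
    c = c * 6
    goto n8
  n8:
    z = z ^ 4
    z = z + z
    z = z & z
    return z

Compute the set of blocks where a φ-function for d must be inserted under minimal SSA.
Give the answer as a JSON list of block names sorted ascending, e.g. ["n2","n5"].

idom tree: n1←n0 n2←n1 n3←n0 n4←n2 n5←n4 n6←n1 n7←n1 n8←n1
Dom∩ at merges:
  n1: preds {n0,n6}: {n0} ∩ {n0,n1,n6} = {n0}; idom=n0
  n6: preds {n1,n5}: {n0,n1} ∩ {n0,n1,n2,n4,n5} = {n0,n1}; idom=n1
  n7: preds {n5,n6}: {n0,n1,n2,n4,n5} ∩ {n0,n1,n6} = {n0,n1}; idom=n1
  n8: preds {n6,n7}: {n0,n1,n6} ∩ {n0,n1,n7} = {n0,n1}; idom=n1

Frontier:
  n1←n0: walk · to n0
  n1←n6: walk n6→n1 to n0
  n6←n1: walk · to n1
  n6←n5: walk n5→n4→n2 to n1
  n7←n5: walk n5→n4→n2 to n1
  n7←n6: walk n6 to n1
  n8←n6: walk n6 to n1
  n8←n7: walk n7 to n1
  DF(n0)=∅
  DF(n1)={n1}
  DF(n2)={n6,n7}
  DF(n3)=∅
  DF(n4)={n6,n7}
  DF(n5)={n6,n7}
  DF(n6)={n1,n7,n8}
  DF(n7)={n8}
  DF(n8)=∅

φ for d: defs {n1,n2,n6}
  DF⁺ = {n1,n6,n7,n8}

Answer: ["n1", "n6", "n7", "n8"]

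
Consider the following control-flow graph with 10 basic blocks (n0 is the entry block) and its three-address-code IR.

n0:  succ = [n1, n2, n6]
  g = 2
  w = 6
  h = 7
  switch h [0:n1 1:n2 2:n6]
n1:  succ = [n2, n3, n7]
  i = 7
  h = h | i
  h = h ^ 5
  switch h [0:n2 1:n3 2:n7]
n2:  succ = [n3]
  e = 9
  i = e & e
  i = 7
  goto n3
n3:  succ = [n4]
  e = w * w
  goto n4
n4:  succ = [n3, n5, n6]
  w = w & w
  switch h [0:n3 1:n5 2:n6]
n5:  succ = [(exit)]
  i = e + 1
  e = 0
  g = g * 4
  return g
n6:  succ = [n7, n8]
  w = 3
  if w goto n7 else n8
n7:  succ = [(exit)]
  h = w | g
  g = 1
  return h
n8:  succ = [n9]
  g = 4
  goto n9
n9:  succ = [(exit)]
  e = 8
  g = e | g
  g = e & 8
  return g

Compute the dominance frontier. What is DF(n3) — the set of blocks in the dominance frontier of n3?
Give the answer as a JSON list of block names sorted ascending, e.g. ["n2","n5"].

Answer: ["n3", "n6"]

Analysis:
idom tree: n1←n0 n2←n0 n3←n0 n4←n3 n5←n4 n6←n0 n7←n0 n8←n6 n9←n8
Dom∩ at merges:
  n2: preds {n0,n1}: {n0} ∩ {n0,n1} = {n0}; idom=n0
  n3: preds {n1,n2,n4}: {n0,n1} ∩ {n0,n2} ∩ {n0,n3,n4} = {n0}; idom=n0
  n6: preds {n0,n4}: {n0} ∩ {n0,n3,n4} = {n0}; idom=n0
  n7: preds {n1,n6}: {n0,n1} ∩ {n0,n6} = {n0}; idom=n0

Frontier:
  join n2 pred n0: · stop@n0
  join n2 pred n1: n1 stop@n0
  join n3 pred n1: n1 stop@n0
  join n3 pred n2: n2 stop@n0
  join n3 pred n4: n4→n3 stop@n0
  join n6 pred n0: · stop@n0
  join n6 pred n4: n4→n3 stop@n0
  join n7 pred n1: n1 stop@n0
  join n7 pred n6: n6 stop@n0
  DF(n0)=∅
  DF(n1)={n2,n3,n7}
  DF(n2)={n3}
  DF(n3)={n3,n6}
  DF(n4)={n3,n6}
  DF(n5)=∅
  DF(n6)={n7}
  DF(n7)=∅
  DF(n8)=∅
  DF(n9)=∅

DF(n3) = ["n3", "n6"]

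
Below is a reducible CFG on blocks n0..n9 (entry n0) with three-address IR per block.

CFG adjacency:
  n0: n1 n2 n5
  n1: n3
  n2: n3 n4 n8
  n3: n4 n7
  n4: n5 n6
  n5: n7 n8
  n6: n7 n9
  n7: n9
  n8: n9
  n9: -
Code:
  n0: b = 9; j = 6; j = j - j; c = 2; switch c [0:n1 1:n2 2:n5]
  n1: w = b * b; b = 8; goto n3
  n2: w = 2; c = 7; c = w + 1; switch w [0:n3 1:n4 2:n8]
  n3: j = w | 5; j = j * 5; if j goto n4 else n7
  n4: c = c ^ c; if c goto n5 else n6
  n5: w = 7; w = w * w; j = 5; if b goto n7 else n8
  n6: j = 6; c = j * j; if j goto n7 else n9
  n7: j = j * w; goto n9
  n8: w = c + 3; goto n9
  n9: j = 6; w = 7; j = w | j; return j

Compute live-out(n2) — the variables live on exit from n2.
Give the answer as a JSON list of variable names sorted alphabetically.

Answer: ["b", "c", "w"]

Analysis:
Per-block:
  n0: def={b,c,j} ue=∅
  n1: def={b,w} ue={b}
  n2: def={c,w} ue=∅
  n3: def={j} ue={w}
  n4: def={c} ue={c}
  n5: def={j,w} ue={b}
  n6: def={c,j} ue=∅
  n7: def={j} ue={j,w}
  n8: def={w} ue={c}
  n9: def={j,w} ue=∅

Liveness:
  n0: in=∅ out={b,c}
  n1: in={b,c} out={b,c,w}
  n2: in={b} out={b,c,w}
  n3: in={b,c,w} out={b,c,j,w}
  n4: in={b,c,w} out={b,c,w}
  n5: in={b,c} out={c,j,w}
  n6: in={w} out={j,w}
  n7: in={j,w} out=∅
  n8: in={c} out=∅
  n9: in=∅ out=∅

live-out(n2) = ["b", "c", "w"]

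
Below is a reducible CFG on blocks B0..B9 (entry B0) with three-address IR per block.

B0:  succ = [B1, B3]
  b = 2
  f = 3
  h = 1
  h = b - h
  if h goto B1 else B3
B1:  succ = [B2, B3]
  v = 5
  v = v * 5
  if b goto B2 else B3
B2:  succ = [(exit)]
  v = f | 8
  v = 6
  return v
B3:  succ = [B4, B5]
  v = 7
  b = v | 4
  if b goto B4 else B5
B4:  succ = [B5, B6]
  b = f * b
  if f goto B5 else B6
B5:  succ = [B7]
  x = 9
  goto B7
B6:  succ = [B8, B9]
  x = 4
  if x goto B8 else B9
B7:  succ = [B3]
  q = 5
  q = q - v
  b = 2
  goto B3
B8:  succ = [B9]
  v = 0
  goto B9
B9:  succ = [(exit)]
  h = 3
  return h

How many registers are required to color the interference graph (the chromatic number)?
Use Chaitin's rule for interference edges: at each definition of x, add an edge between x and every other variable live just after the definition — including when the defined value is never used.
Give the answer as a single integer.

Block summaries:
  B0 def {b,f,h} use ∅
  B1 def {v} use {b}
  B2 def {v} use {f}
  B3 def {b,v} use ∅
  B4 def {b} use {b,f}
  B5 def {x} use ∅
  B6 def {x} use ∅
  B7 def {b,q} use {v}
  B8 def {v} use ∅
  B9 def {h} use ∅

Liveness:
  B0: in=∅ out={b,f}
  B1: in={b,f} out={f}
  B2: in={f} out=∅
  B3: in={f} out={b,f,v}
  B4: in={b,f,v} out={f,v}
  B5: in={f,v} out={f,v}
  B6: in=∅ out=∅
  B7: in={f,v} out={f}
  B8: in=∅ out=∅
  B9: in=∅ out=∅

Interfere edges:
  b↔{f,h,v}
  f↔{b,h,q,v,x}
  h↔{b,f}
  q↔{f,v}
  v↔{b,f,q,x}
  x↔{f,v}

Colouring:
  {b,f,h} pairwise interfere (3-clique) ⇒ χ ≥ 3
  assign b→R2 f→R0 h→R1 q→R2 v→R1 x→R2 — no edge inside a register ⇒ χ ≤ 3
  χ = 3

Answer: 3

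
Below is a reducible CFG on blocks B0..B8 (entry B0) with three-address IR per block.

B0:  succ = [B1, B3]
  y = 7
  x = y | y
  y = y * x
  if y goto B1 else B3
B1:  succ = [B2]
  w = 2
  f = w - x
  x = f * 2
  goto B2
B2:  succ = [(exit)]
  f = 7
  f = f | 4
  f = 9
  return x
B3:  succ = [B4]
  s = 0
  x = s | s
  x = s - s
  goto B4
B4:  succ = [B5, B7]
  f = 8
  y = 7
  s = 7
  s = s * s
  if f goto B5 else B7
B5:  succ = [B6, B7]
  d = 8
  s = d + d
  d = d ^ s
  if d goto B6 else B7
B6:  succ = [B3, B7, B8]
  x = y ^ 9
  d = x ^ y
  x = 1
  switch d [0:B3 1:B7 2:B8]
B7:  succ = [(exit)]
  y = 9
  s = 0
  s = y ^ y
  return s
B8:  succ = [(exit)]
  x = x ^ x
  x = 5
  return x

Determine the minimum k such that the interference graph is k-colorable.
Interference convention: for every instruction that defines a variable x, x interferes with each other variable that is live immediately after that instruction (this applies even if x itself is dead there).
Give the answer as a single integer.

Block summaries:
  B0: {x,y} / ∅
  B1: {f,w,x} / {x}
  B2: {f} / {x}
  B3: {s,x} / ∅
  B4: {f,s,y} / ∅
  B5: {d,s} / ∅
  B6: {d,x} / {y}
  B7: {s,y} / ∅
  B8: {x} / {x}

Backward fixpoint:
  B0: in=∅ out={x}
  B1: in={x} out={x}
  B2: in={x} out=∅
  B3: in=∅ out=∅
  B4: in=∅ out={y}
  B5: in={y} out={y}
  B6: in={y} out={x}
  B7: in=∅ out=∅
  B8: in={x} out=∅

Interfere edges:
  d↔{s,x,y}
  f↔{s,x,y}
  s↔{d,f,x,y}
  w↔{x}
  x↔{d,f,s,w,y}
  y↔{d,f,s,x}

Registers:
  clique {d,s,x,y} ⇒ need ≥ 4
  assign d→R3 f→R3 s→R1 w→R1 x→R0 y→R2 — no edge inside a register ⇒ χ ≤ 4
  χ = 4

Answer: 4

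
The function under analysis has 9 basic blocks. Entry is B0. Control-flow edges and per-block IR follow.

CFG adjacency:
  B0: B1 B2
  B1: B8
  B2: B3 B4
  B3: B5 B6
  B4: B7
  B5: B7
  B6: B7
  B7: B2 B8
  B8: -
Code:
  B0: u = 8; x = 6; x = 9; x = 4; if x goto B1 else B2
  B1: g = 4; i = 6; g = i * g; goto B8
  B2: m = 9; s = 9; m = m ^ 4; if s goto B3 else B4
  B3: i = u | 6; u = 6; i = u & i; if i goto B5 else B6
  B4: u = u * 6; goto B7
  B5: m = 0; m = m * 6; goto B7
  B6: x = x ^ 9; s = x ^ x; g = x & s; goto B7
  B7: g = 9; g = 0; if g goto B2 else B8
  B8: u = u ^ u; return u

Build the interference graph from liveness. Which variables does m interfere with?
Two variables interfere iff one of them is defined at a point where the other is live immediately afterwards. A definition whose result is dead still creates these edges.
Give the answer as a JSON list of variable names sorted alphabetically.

Answer: ["s", "u", "x"]

Derivation:
Block summaries:
  B0 def {u,x} use ∅
  B1 def {g,i} use ∅
  B2 def {m,s} use ∅
  B3 def {i,u} use {u}
  B4 def {u} use {u}
  B5 def {m} use ∅
  B6 def {g,s,x} use {x}
  B7 def {g} use ∅
  B8 def {u} use {u}

Live sets:
  B0: in=∅ out={u,x}
  B1: in={u} out={u}
  B2: in={u,x} out={u,x}
  B3: in={u,x} out={u,x}
  B4: in={u,x} out={u,x}
  B5: in={u,x} out={u,x}
  B6: in={u,x} out={u,x}
  B7: in={u,x} out={u,x}
  B8: in={u} out=∅

Conflict graph:
  g↔{i,u,x}
  i↔{g,u,x}
  m↔{s,u,x}
  s↔{m,u,x}
  u↔{g,i,m,s,x}
  x↔{g,i,m,s,u}

N(m) = ["s", "u", "x"]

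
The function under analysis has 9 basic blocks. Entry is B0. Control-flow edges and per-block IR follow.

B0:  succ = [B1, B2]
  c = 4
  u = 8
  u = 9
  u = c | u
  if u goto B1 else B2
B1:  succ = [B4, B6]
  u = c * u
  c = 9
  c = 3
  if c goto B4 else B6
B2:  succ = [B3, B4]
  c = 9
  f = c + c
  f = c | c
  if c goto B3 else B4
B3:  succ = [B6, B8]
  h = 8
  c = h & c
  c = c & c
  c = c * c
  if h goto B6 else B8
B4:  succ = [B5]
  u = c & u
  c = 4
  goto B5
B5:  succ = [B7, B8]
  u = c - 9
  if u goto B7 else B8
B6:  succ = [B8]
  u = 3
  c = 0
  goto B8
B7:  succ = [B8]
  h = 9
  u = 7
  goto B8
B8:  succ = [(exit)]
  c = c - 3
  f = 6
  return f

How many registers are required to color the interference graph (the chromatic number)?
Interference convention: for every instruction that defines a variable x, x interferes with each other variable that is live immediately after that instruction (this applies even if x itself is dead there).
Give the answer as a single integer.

Answer: 3

Working:
Block summaries:
  B0 def {c,u} use ∅
  B1 def {c,u} use {c,u}
  B2 def {c,f} use ∅
  B3 def {c,h} use {c}
  B4 def {c,u} use {c,u}
  B5 def {u} use {c}
  B6 def {c,u} use ∅
  B7 def {h,u} use ∅
  B8 def {c,f} use {c}

Backward fixpoint:
  B0: in=∅ out={c,u}
  B1: in={c,u} out={c,u}
  B2: in={u} out={c,u}
  B3: in={c} out={c}
  B4: in={c,u} out={c}
  B5: in={c} out={c}
  B6: in=∅ out={c}
  B7: in={c} out={c}
  B8: in={c} out=∅

Interfere edges:
  c↔{f,h,u}
  f↔{c,u}
  h↔{c}
  u↔{c,f}

Colouring:
  {c,f,u} pairwise interfere (3-clique) ⇒ χ ≥ 3
  3-colouring: c0={c}  c1={f,h}  c2={u}
  χ = 3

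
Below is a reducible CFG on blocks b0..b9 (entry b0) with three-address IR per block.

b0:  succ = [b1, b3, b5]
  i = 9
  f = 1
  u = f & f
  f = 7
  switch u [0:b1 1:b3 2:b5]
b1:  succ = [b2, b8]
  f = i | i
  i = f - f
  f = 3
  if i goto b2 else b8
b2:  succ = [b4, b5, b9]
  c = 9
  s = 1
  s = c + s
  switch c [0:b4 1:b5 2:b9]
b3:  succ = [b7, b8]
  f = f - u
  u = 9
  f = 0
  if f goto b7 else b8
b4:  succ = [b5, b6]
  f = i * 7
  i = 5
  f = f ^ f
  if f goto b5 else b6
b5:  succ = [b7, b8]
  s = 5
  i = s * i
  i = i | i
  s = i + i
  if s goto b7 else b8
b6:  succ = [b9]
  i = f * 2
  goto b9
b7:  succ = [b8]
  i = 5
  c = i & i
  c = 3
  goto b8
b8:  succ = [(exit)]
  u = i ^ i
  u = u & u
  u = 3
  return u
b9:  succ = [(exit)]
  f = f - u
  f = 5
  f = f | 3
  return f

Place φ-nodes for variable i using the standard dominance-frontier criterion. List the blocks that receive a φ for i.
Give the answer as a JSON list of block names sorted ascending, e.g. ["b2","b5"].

idom tree: b1←b0 b2←b1 b3←b0 b4←b2 b5←b0 b6←b4 b7←b0 b8←b0 b9←b2
Dom at joins:
  b5: preds {b0,b2,b4}: {b0} ∩ {b0,b1,b2} ∩ {b0,b1,b2,b4} = {b0}; idom=b0
  b7: preds {b3,b5}: {b0,b3} ∩ {b0,b5} = {b0}; idom=b0
  b8: preds {b1,b3,b5,b7}: {b0,b1} ∩ {b0,b3} ∩ {b0,b5} ∩ {b0,b7} = {b0}; idom=b0
  b9: preds {b2,b6}: {b0,b1,b2} ∩ {b0,b1,b2,b4,b6} = {b0,b1,b2}; idom=b2

Frontier:
  b5←b0: walk · to b0
  b5←b2: walk b2→b1 to b0
  b5←b4: walk b4→b2→b1 to b0
  b7←b3: walk b3 to b0
  b7←b5: walk b5 to b0
  b8←b1: walk b1 to b0
  b8←b3: walk b3 to b0
  b8←b5: walk b5 to b0
  b8←b7: walk b7 to b0
  b9←b2: walk · to b2
  b9←b6: walk b6→b4 to b2
  b0 → ∅
  b1 → {b5,b8}
  b2 → {b5}
  b3 → {b7,b8}
  b4 → {b5,b9}
  b5 → {b7,b8}
  b6 → {b9}
  b7 → {b8}
  b8 → ∅
  b9 → ∅

φ for i: defs {b0,b1,b4,b5,b6,b7}
  DF⁺ = {b5,b7,b8,b9}

Answer: ["b5", "b7", "b8", "b9"]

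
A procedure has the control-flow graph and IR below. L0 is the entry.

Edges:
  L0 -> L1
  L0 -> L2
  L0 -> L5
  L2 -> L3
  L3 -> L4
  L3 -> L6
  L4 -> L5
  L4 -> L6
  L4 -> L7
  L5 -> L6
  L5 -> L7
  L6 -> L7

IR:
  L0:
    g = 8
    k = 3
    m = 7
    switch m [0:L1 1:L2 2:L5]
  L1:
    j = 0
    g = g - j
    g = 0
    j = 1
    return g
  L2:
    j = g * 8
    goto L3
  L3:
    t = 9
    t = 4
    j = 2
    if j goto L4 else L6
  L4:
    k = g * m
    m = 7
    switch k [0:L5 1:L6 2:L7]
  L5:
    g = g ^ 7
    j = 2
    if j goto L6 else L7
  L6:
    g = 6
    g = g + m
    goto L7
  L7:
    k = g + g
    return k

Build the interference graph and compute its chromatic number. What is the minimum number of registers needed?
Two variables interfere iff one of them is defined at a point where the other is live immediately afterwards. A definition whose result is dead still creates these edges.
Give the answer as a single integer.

Answer: 3

Analysis:
Block summaries:
  L0: {g,k,m} / ∅
  L1: {g,j} / {g}
  L2: {j} / {g}
  L3: {j,t} / ∅
  L4: {k,m} / {g,m}
  L5: {g,j} / {g}
  L6: {g} / {m}
  L7: {k} / {g}

Live sets:
  live L0: ∅→{g,m}
  live L1: {g}→∅
  live L2: {g,m}→{g,m}
  live L3: {g,m}→{g,m}
  live L4: {g,m}→{g,m}
  live L5: {g,m}→{g,m}
  live L6: {m}→{g}
  live L7: {g}→∅

Interference:
  g — {j,k,m,t}
  j — {g,m}
  k — {g,m}
  m — {g,j,k,t}
  t — {g,m}

Registers:
  clique {g,j,m} ⇒ need ≥ 3
  assign g→r0 j→r2 k→r2 m→r1 t→r2 — no edge inside a register ⇒ χ ≤ 3
  χ = 3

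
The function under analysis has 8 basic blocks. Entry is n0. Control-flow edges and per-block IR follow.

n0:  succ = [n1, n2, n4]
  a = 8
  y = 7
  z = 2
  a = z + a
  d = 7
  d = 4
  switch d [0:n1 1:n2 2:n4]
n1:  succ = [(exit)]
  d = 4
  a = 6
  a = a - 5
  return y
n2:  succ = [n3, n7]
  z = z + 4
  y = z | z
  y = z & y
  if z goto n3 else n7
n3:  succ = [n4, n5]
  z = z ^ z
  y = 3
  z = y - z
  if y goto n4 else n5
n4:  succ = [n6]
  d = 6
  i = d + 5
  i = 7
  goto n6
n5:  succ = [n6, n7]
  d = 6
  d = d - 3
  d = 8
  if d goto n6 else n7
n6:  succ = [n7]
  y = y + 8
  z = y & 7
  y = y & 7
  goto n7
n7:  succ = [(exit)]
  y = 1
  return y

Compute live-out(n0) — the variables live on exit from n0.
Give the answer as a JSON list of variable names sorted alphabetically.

def/use:
  n0: def={a,d,y,z} ue=∅
  n1: def={a,d} ue={y}
  n2: def={y,z} ue={z}
  n3: def={y,z} ue={z}
  n4: def={d,i} ue=∅
  n5: def={d} ue=∅
  n6: def={y,z} ue={y}
  n7: def={y} ue=∅

Liveness:
  n0: in=∅ out={y,z}
  n1: in={y} out=∅
  n2: in={z} out={z}
  n3: in={z} out={y}
  n4: in={y} out={y}
  n5: in={y} out={y}
  n6: in={y} out=∅
  n7: in=∅ out=∅

live-out(n0) = ["y", "z"]

Answer: ["y", "z"]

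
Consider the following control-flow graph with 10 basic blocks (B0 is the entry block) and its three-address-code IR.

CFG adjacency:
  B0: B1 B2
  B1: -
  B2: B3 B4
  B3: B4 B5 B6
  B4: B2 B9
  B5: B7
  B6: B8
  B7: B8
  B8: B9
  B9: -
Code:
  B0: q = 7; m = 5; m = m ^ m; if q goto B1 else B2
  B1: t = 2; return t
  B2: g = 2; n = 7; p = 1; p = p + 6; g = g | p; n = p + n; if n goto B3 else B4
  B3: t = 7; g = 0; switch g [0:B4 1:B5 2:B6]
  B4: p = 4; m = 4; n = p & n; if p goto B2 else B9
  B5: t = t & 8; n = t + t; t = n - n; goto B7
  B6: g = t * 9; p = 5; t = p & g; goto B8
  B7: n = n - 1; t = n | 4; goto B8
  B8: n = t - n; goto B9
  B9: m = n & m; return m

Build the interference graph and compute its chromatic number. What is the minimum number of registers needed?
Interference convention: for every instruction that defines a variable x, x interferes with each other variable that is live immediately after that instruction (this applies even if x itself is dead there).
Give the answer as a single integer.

Answer: 4

Analysis:
def/use:
  B0 def {m,q} use ∅
  B1 def {t} use ∅
  B2 def {g,n,p} use ∅
  B3 def {g,t} use ∅
  B4 def {m,n,p} use {n}
  B5 def {n,t} use {t}
  B6 def {g,p,t} use {t}
  B7 def {n,t} use {n}
  B8 def {n} use {n,t}
  B9 def {m} use {m,n}

Liveness:
  B0 li=∅ lo={m}
  B1 li=∅ lo=∅
  B2 li={m} lo={m,n}
  B3 li={m,n} lo={m,n,t}
  B4 li={n} lo={m,n}
  B5 li={m,t} lo={m,n}
  B6 li={m,n,t} lo={m,n,t}
  B7 li={m,n} lo={m,n,t}
  B8 li={m,n,t} lo={m,n}
  B9 li={m,n} lo=∅

Interfere edges:
  g: {m,n,p,t}
  m: {g,n,p,q,t}
  n: {g,m,p,t}
  p: {g,m,n}
  q: {m}
  t: {g,m,n}

Chromatic number:
  lower bound: {g,m,n,p} mutually conflict ⇒ χ ≥ 4
  assign g→R1 m→R0 n→R2 p→R3 q→R1 t→R3 — no edge inside a register ⇒ χ ≤ 4
  χ = 4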